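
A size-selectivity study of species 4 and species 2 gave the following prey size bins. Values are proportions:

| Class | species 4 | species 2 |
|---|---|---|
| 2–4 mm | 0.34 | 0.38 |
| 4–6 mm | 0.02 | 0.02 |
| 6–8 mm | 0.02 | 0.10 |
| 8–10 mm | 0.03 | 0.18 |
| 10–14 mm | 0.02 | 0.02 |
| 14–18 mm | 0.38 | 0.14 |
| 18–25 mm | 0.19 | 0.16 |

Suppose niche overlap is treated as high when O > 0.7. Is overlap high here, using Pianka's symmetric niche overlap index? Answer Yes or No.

Σ p₁ᵢp₂ᵢ = 0.1292 + 0.0004 + 0.0020 + 0.0054 + 0.0004 + 0.0532 + 0.0304 = 0.2210
Σp_1ᵢ² = 0.34² + 0.02² + 0.02² + 0.03² + 0.02² + 0.38² + 0.19² = 0.1156 + 0.0004 + 0.0004 + 0.0009 + 0.0004 + 0.1444 + 0.0361 = 0.2982
Σp_2ᵢ² = 0.38² + 0.02² + 0.10² + 0.18² + 0.02² + 0.14² + 0.16² = 0.1444 + 0.0004 + 0.0100 + 0.0324 + 0.0004 + 0.0196 + 0.0256 = 0.2328
O = 0.2210 / √(0.2982 × 0.2328) = 0.2210 / 0.26348 = 0.8388
O = 0.8388 > 0.7 → Yes.

Yes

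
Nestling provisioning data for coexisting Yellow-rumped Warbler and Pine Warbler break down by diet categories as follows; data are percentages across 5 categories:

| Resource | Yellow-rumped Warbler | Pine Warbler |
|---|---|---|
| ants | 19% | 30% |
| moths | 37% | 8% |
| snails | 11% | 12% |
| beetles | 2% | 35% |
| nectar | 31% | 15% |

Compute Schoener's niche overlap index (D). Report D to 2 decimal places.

Convert percentages to proportions (divide by 100).
Σ|p₁ᵢ − p₂ᵢ| = 0.11 + 0.29 + 0.01 + 0.33 + 0.16 = 0.90
D = 1 − ½ × 0.90 = 1 − 0.450 = 0.5500

0.55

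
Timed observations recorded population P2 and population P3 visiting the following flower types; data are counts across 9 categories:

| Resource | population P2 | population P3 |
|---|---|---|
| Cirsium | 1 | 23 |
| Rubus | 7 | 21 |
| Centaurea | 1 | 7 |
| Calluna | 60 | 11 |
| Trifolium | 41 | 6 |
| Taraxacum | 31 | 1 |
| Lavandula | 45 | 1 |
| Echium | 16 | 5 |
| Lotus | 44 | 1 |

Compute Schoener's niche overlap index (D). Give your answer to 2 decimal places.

Proportions for population P2 (n=246): 1/246=0.0041, 7/246=0.0285, 1/246=0.0041, 60/246=0.2439, 41/246=0.1667, 31/246=0.1260, 45/246=0.1829, 16/246=0.0650, 44/246=0.1789
Proportions for population P3 (n=76): 23/76=0.3026, 21/76=0.2763, 7/76=0.0921, 11/76=0.1447, 6/76=0.0789, 1/76=0.0132, 1/76=0.0132, 5/76=0.0658, 1/76=0.0132
Σ|p₁ᵢ − p₂ᵢ| = 0.2985 + 0.2478 + 0.0880 + 0.0992 + 0.0878 + 0.1128 + 0.1697 + 0.0008 + 0.1657 = 1.2703
D = 1 − ½ × 1.2703 = 1 − 0.63515 = 0.36485

0.36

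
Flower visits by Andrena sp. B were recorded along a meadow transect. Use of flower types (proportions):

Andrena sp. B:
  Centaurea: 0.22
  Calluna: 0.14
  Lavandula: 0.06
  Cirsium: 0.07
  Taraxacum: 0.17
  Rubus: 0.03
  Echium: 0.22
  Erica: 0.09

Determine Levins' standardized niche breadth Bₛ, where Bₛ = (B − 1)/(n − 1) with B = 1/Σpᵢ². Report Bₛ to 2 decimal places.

Σpᵢ² = 0.22² + 0.14² + 0.06² + 0.07² + 0.17² + 0.03² + 0.22² + 0.09² = 0.0484 + 0.0196 + 0.0036 + 0.0049 + 0.0289 + 0.0009 + 0.0484 + 0.0081 = 0.1628
B = 1 / 0.1628 = 6.1425
Bₛ = (B − 1)/(n − 1) = (6.1425 − 1)/(8 − 1) = 5.1425/7 = 0.7346

0.73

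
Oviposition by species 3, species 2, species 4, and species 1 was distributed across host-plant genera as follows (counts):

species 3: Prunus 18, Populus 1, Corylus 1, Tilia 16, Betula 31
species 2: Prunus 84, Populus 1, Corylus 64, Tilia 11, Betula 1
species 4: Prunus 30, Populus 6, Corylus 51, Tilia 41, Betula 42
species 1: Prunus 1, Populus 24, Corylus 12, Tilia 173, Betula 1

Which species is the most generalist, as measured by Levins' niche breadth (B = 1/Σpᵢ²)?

Proportions for species 3 (n=67): 18/67=0.2687, 1/67=0.0149, 1/67=0.0149, 16/67=0.2388, 31/67=0.4627
Proportions for species 2 (n=161): 84/161=0.5217, 1/161=0.0062, 64/161=0.3975, 11/161=0.0683, 1/161=0.0062
Proportions for species 4 (n=170): 30/170=0.1765, 6/170=0.0353, 51/170=0.3000, 41/170=0.2412, 42/170=0.2471
Proportions for species 1 (n=211): 1/211=0.0047, 24/211=0.1137, 12/211=0.0569, 173/211=0.8199, 1/211=0.0047
Σp_3ᵢ² = 0.2687² + 0.0149² + 0.0149² + 0.2388² + 0.4627² = 0.072200 + 0.000222 + 0.000222 + 0.057025 + 0.214091 = 0.343760
B_3 = 1 / 0.343760 = 2.9090
Σp_2ᵢ² = 0.5217² + 0.0062² + 0.3975² + 0.0683² + 0.0062² = 0.272171 + 0.000038 + 0.158006 + 0.004665 + 0.000038 = 0.434918
B_2 = 1 / 0.434918 = 2.2993
Σp_4ᵢ² = 0.1765² + 0.0353² + 0.3000² + 0.2412² + 0.2471² = 0.031152 + 0.001246 + 0.090000 + 0.058177 + 0.061058 = 0.241633
B_4 = 1 / 0.241633 = 4.1385
Σp_1ᵢ² = 0.0047² + 0.1137² + 0.0569² + 0.8199² + 0.0047² = 0.000022 + 0.012928 + 0.003238 + 0.672236 + 0.000022 = 0.688446
B_1 = 1 / 0.688446 = 1.4525
Highest B → broadest niche (most generalist): species 4 (B = 4.14).

species 4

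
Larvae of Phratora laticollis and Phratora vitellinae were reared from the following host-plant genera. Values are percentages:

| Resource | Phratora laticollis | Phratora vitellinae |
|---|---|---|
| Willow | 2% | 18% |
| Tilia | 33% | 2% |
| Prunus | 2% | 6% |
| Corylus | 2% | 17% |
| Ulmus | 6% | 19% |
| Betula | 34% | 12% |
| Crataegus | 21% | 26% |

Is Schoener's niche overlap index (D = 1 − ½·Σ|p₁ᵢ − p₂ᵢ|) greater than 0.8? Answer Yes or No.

Convert percentages to proportions (divide by 100).
Σ|p₁ᵢ − p₂ᵢ| = 0.16 + 0.31 + 0.04 + 0.15 + 0.13 + 0.22 + 0.05 = 1.06
D = 1 − ½ × 1.06 = 1 − 0.530 = 0.4700
D = 0.4700 < 0.8 → No.

No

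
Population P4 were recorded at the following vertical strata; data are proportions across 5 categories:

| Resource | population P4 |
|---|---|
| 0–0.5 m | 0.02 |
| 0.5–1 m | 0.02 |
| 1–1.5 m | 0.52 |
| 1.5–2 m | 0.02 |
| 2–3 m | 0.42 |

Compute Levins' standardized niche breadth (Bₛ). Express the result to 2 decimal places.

0.31

Σpᵢ² = 0.02² + 0.02² + 0.52² + 0.02² + 0.42² = 0.0004 + 0.0004 + 0.2704 + 0.0004 + 0.1764 = 0.4480
B = 1 / 0.4480 = 2.2321
Bₛ = (B − 1)/(n − 1) = (2.2321 − 1)/(5 − 1) = 1.2321/4 = 0.3080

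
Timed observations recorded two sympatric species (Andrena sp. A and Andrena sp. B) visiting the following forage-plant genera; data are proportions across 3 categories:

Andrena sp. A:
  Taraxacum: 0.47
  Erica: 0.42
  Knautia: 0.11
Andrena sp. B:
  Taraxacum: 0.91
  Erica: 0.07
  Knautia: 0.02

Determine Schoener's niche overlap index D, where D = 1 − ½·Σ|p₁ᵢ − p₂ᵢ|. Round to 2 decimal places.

0.56

Σ|p₁ᵢ − p₂ᵢ| = 0.44 + 0.35 + 0.09 = 0.88
D = 1 − ½ × 0.88 = 1 − 0.440 = 0.5600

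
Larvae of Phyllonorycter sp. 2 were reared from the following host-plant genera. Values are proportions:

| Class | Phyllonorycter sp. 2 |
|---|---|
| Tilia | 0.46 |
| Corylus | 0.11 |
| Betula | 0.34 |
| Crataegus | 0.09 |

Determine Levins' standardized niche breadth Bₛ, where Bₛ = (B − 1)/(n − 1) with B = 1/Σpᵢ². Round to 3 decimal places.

0.626

Σpᵢ² = 0.46² + 0.11² + 0.34² + 0.09² = 0.2116 + 0.0121 + 0.1156 + 0.0081 = 0.3474
B = 1 / 0.3474 = 2.87853
Bₛ = (B − 1)/(n − 1) = (2.87853 − 1)/(4 − 1) = 1.87853/3 = 0.62618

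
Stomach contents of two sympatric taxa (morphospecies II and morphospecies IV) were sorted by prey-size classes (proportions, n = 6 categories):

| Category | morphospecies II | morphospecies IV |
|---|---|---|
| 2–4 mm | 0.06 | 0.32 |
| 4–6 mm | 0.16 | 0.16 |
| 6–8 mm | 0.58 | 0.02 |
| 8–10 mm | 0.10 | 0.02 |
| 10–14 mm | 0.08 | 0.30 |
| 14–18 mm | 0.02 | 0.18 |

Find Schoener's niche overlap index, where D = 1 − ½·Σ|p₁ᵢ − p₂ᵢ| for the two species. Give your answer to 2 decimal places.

0.36

Σ|p₁ᵢ − p₂ᵢ| = 0.26 + 0.00 + 0.56 + 0.08 + 0.22 + 0.16 = 1.28
D = 1 − ½ × 1.28 = 1 − 0.640 = 0.3600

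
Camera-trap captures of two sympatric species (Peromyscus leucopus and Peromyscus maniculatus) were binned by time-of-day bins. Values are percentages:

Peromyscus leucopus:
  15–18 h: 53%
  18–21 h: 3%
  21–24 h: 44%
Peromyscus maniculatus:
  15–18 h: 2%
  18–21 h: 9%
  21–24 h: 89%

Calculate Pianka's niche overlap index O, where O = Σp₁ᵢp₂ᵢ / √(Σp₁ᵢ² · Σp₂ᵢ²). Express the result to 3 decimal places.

Convert percentages to proportions (divide by 100).
Σ p₁ᵢp₂ᵢ = 0.0106 + 0.0027 + 0.3916 = 0.4049
Σp_1ᵢ² = 0.53² + 0.03² + 0.44² = 0.2809 + 0.0009 + 0.1936 = 0.4754
Σp_2ᵢ² = 0.02² + 0.09² + 0.89² = 0.0004 + 0.0081 + 0.7921 = 0.8006
O = 0.4049 / √(0.4754 × 0.8006) = 0.4049 / 0.616932 = 0.65631

0.656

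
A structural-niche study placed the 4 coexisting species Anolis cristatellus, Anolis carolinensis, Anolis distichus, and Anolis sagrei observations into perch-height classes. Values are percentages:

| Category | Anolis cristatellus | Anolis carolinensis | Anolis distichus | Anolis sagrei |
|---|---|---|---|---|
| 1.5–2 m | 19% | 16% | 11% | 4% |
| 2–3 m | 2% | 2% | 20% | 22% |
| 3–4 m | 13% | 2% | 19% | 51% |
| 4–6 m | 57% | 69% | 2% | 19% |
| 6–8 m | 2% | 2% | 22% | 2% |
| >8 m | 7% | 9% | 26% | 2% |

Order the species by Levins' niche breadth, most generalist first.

Anolis distichus > Anolis sagrei > Anolis cristatellus > Anolis carolinensis

Convert percentages to proportions (divide by 100).
Σp_crisᵢ² = 0.19² + 0.02² + 0.13² + 0.57² + 0.02² + 0.07² = 0.0361 + 0.0004 + 0.0169 + 0.3249 + 0.0004 + 0.0049 = 0.3836
B_cris = 1 / 0.3836 = 2.6069
Σp_caroᵢ² = 0.16² + 0.02² + 0.02² + 0.69² + 0.02² + 0.09² = 0.0256 + 0.0004 + 0.0004 + 0.4761 + 0.0004 + 0.0081 = 0.5110
B_caro = 1 / 0.5110 = 1.9569
Σp_distᵢ² = 0.11² + 0.20² + 0.19² + 0.02² + 0.22² + 0.26² = 0.0121 + 0.0400 + 0.0361 + 0.0004 + 0.0484 + 0.0676 = 0.2046
B_dist = 1 / 0.2046 = 4.8876
Σp_sagrᵢ² = 0.04² + 0.22² + 0.51² + 0.19² + 0.02² + 0.02² = 0.0016 + 0.0484 + 0.2601 + 0.0361 + 0.0004 + 0.0004 = 0.3470
B_sagr = 1 / 0.3470 = 2.8818
Ranking by B (broadest → narrowest): Anolis distichus (4.89) > Anolis sagrei (2.88) > Anolis cristatellus (2.61) > Anolis carolinensis (1.96)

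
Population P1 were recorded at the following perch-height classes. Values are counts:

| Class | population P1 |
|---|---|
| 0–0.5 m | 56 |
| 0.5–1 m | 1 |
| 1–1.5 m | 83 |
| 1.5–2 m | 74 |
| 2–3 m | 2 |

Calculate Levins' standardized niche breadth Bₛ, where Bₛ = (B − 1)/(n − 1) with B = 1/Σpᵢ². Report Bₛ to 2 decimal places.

Proportions for population P1 (n=216): 56/216=0.2593, 1/216=0.0046, 83/216=0.3843, 74/216=0.3426, 2/216=0.0093
Σpᵢ² = 0.2593² + 0.0046² + 0.3843² + 0.3426² + 0.0093² = 0.067236 + 0.000021 + 0.147686 + 0.117375 + 0.000086 = 0.332404
B = 1 / 0.332404 = 3.0084
Bₛ = (B − 1)/(n − 1) = (3.0084 − 1)/(5 − 1) = 2.0084/4 = 0.5021

0.50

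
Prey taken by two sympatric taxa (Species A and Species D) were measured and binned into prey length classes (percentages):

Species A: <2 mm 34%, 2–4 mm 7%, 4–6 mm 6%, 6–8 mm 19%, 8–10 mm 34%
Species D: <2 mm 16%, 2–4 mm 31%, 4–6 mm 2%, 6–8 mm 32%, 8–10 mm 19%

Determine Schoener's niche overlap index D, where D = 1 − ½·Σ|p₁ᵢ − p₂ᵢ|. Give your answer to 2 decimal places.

Convert percentages to proportions (divide by 100).
Σ|p₁ᵢ − p₂ᵢ| = 0.18 + 0.24 + 0.04 + 0.13 + 0.15 = 0.74
D = 1 − ½ × 0.74 = 1 − 0.370 = 0.6300

0.63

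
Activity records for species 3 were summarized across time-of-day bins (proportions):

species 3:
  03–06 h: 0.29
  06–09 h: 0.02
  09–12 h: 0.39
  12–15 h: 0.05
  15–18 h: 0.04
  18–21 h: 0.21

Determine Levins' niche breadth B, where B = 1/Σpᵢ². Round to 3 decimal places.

3.511

Σpᵢ² = 0.29² + 0.02² + 0.39² + 0.05² + 0.04² + 0.21² = 0.0841 + 0.0004 + 0.1521 + 0.0025 + 0.0016 + 0.0441 = 0.2848
B = 1 / 0.2848 = 3.51124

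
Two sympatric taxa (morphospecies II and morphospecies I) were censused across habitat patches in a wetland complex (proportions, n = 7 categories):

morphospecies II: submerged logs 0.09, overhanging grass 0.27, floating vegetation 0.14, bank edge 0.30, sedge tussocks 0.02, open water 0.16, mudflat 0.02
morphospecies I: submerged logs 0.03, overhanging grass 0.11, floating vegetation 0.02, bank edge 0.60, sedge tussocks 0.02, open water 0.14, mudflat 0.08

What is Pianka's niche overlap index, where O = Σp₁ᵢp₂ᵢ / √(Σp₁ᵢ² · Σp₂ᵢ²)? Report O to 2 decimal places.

0.81

Σ p₁ᵢp₂ᵢ = 0.0027 + 0.0297 + 0.0028 + 0.1800 + 0.0004 + 0.0224 + 0.0016 = 0.2396
Σp_1ᵢ² = 0.09² + 0.27² + 0.14² + 0.30² + 0.02² + 0.16² + 0.02² = 0.0081 + 0.0729 + 0.0196 + 0.0900 + 0.0004 + 0.0256 + 0.0004 = 0.2170
Σp_2ᵢ² = 0.03² + 0.11² + 0.02² + 0.60² + 0.02² + 0.14² + 0.08² = 0.0009 + 0.0121 + 0.0004 + 0.3600 + 0.0004 + 0.0196 + 0.0064 = 0.3998
O = 0.2396 / √(0.2170 × 0.3998) = 0.2396 / 0.29454 = 0.8135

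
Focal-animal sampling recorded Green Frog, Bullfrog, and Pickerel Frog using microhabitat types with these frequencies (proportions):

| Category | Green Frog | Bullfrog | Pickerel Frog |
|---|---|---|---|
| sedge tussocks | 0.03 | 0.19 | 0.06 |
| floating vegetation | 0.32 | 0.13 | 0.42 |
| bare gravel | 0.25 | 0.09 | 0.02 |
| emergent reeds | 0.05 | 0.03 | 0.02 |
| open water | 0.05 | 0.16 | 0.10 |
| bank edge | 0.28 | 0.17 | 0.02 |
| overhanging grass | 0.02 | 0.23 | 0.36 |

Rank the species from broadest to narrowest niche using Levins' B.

Σp_Greeᵢ² = 0.03² + 0.32² + 0.25² + 0.05² + 0.05² + 0.28² + 0.02² = 0.0009 + 0.1024 + 0.0625 + 0.0025 + 0.0025 + 0.0784 + 0.0004 = 0.2496
B_Gree = 1 / 0.2496 = 4.0064
Σp_Bullᵢ² = 0.19² + 0.13² + 0.09² + 0.03² + 0.16² + 0.17² + 0.23² = 0.0361 + 0.0169 + 0.0081 + 0.0009 + 0.0256 + 0.0289 + 0.0529 = 0.1694
B_Bull = 1 / 0.1694 = 5.9032
Σp_Pickᵢ² = 0.06² + 0.42² + 0.02² + 0.02² + 0.10² + 0.02² + 0.36² = 0.0036 + 0.1764 + 0.0004 + 0.0004 + 0.0100 + 0.0004 + 0.1296 = 0.3208
B_Pick = 1 / 0.3208 = 3.1172
Ranking by B (broadest → narrowest): Bullfrog (5.90) > Green Frog (4.01) > Pickerel Frog (3.12)

Bullfrog > Green Frog > Pickerel Frog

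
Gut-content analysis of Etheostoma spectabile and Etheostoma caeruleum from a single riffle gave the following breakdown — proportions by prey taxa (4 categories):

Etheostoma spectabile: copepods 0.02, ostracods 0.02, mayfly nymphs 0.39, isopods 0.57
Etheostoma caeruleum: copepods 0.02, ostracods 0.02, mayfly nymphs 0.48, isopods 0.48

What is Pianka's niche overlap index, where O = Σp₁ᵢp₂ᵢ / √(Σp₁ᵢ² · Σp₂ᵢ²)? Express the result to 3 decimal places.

Σ p₁ᵢp₂ᵢ = 0.0004 + 0.0004 + 0.1872 + 0.2736 = 0.4616
Σp_1ᵢ² = 0.02² + 0.02² + 0.39² + 0.57² = 0.0004 + 0.0004 + 0.1521 + 0.3249 = 0.4778
Σp_2ᵢ² = 0.02² + 0.02² + 0.48² + 0.48² = 0.0004 + 0.0004 + 0.2304 + 0.2304 = 0.4616
O = 0.4616 / √(0.4778 × 0.4616) = 0.4616 / 0.469630 = 0.98290

0.983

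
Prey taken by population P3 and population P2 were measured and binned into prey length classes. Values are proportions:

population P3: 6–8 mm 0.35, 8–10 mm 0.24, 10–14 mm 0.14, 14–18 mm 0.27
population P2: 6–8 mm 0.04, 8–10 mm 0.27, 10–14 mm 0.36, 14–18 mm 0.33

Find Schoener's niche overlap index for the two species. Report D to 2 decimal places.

Σ|p₁ᵢ − p₂ᵢ| = 0.31 + 0.03 + 0.22 + 0.06 = 0.62
D = 1 − ½ × 0.62 = 1 − 0.310 = 0.6900

0.69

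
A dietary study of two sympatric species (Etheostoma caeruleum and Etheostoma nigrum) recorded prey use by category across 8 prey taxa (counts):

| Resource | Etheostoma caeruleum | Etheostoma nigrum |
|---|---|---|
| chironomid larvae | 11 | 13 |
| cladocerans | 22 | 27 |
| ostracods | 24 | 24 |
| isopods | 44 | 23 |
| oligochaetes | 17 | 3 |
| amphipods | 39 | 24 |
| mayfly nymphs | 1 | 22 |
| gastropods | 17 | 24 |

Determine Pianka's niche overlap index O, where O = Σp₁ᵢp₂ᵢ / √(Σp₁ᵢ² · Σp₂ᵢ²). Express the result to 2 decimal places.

Proportions for Etheostoma caeruleum (n=175): 11/175=0.0629, 22/175=0.1257, 24/175=0.1371, 44/175=0.2514, 17/175=0.0971, 39/175=0.2229, 1/175=0.0057, 17/175=0.0971
Proportions for Etheostoma nigrum (n=160): 13/160=0.0813, 27/160=0.1688, 24/160=0.1500, 23/160=0.1438, 3/160=0.0188, 24/160=0.1500, 22/160=0.1375, 24/160=0.1500
Σ p₁ᵢp₂ᵢ = 0.005114 + 0.021218 + 0.020565 + 0.036151 + 0.001825 + 0.033435 + 0.000784 + 0.014565 = 0.133657
Σp_1ᵢ² = 0.0629² + 0.1257² + 0.1371² + 0.2514² + 0.0971² + 0.2229² + 0.0057² + 0.0971² = 0.003956 + 0.015800 + 0.018796 + 0.063202 + 0.009428 + 0.049684 + 0.000032 + 0.009428 = 0.170326
Σp_2ᵢ² = 0.0813² + 0.1688² + 0.1500² + 0.1438² + 0.0188² + 0.1500² + 0.1375² + 0.1500² = 0.006610 + 0.028493 + 0.022500 + 0.020678 + 0.000353 + 0.022500 + 0.018906 + 0.022500 = 0.142540
O = 0.133657 / √(0.170326 × 0.142540) = 0.133657 / 0.1558149 = 0.8578

0.86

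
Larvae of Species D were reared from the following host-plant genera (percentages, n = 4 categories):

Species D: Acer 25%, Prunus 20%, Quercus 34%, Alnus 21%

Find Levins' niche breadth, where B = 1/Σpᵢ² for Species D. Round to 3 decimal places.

Convert percentages to proportions (divide by 100).
Σpᵢ² = 0.25² + 0.20² + 0.34² + 0.21² = 0.0625 + 0.0400 + 0.1156 + 0.0441 = 0.2622
B = 1 / 0.2622 = 3.81388

3.814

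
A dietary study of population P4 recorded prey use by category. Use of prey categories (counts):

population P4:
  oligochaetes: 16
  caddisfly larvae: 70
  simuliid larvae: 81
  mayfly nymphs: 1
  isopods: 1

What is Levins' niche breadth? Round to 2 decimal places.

2.44

Proportions for population P4 (n=169): 16/169=0.0947, 70/169=0.4142, 81/169=0.4793, 1/169=0.0059, 1/169=0.0059
Σpᵢ² = 0.0947² + 0.4142² + 0.4793² + 0.0059² + 0.0059² = 0.008968 + 0.171562 + 0.229728 + 0.000035 + 0.000035 = 0.410328
B = 1 / 0.410328 = 2.4371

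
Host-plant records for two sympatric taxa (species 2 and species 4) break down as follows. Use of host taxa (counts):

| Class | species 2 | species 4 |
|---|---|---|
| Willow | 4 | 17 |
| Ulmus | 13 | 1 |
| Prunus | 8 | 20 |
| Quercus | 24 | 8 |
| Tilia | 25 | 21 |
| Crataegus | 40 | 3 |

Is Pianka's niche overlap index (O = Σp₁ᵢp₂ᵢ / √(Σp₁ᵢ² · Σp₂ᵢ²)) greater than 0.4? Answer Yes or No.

Proportions for species 2 (n=114): 4/114=0.0351, 13/114=0.1140, 8/114=0.0702, 24/114=0.2105, 25/114=0.2193, 40/114=0.3509
Proportions for species 4 (n=70): 17/70=0.2429, 1/70=0.0143, 20/70=0.2857, 8/70=0.1143, 21/70=0.3000, 3/70=0.0429
Σ p₁ᵢp₂ᵢ = 0.008526 + 0.001630 + 0.020056 + 0.024060 + 0.065790 + 0.015054 = 0.135116
Σp_1ᵢ² = 0.0351² + 0.1140² + 0.0702² + 0.2105² + 0.2193² + 0.3509² = 0.001232 + 0.012996 + 0.004928 + 0.044310 + 0.048092 + 0.123131 = 0.234689
Σp_2ᵢ² = 0.2429² + 0.0143² + 0.2857² + 0.1143² + 0.3000² + 0.0429² = 0.059000 + 0.000204 + 0.081624 + 0.013064 + 0.090000 + 0.001840 = 0.245732
O = 0.135116 / √(0.234689 × 0.245732) = 0.135116 / 0.2401470 = 0.5626
O = 0.5626 > 0.4 → Yes.

Yes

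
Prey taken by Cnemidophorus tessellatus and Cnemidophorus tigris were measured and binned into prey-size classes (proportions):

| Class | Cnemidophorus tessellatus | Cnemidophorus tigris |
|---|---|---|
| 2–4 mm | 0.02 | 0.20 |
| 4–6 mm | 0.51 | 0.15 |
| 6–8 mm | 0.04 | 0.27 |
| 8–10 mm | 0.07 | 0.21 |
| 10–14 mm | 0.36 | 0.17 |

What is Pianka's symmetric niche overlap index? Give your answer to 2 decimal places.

0.58

Σ p₁ᵢp₂ᵢ = 0.0040 + 0.0765 + 0.0108 + 0.0147 + 0.0612 = 0.1672
Σp_1ᵢ² = 0.02² + 0.51² + 0.04² + 0.07² + 0.36² = 0.0004 + 0.2601 + 0.0016 + 0.0049 + 0.1296 = 0.3966
Σp_2ᵢ² = 0.20² + 0.15² + 0.27² + 0.21² + 0.17² = 0.0400 + 0.0225 + 0.0729 + 0.0441 + 0.0289 = 0.2084
O = 0.1672 / √(0.3966 × 0.2084) = 0.1672 / 0.28749 = 0.5816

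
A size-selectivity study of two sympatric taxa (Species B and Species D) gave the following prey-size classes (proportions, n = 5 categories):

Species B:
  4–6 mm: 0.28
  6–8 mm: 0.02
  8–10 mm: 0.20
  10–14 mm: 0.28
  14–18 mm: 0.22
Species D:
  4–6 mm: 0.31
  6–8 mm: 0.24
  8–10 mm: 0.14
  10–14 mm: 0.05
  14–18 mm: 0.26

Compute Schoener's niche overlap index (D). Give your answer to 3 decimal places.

0.710

Σ|p₁ᵢ − p₂ᵢ| = 0.03 + 0.22 + 0.06 + 0.23 + 0.04 = 0.58
D = 1 − ½ × 0.58 = 1 − 0.290 = 0.71000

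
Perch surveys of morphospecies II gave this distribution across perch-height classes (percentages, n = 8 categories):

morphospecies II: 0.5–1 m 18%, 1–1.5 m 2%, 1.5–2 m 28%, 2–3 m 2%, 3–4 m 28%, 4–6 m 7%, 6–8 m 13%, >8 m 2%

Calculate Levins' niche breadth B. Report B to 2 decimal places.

4.71

Convert percentages to proportions (divide by 100).
Σpᵢ² = 0.18² + 0.02² + 0.28² + 0.02² + 0.28² + 0.07² + 0.13² + 0.02² = 0.0324 + 0.0004 + 0.0784 + 0.0004 + 0.0784 + 0.0049 + 0.0169 + 0.0004 = 0.2122
B = 1 / 0.2122 = 4.7125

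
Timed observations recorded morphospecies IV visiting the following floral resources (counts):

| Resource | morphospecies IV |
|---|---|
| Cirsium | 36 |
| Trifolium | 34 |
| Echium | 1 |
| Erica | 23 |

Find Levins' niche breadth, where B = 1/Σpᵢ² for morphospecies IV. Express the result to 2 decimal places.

Proportions for morphospecies IV (n=94): 36/94=0.3830, 34/94=0.3617, 1/94=0.0106, 23/94=0.2447
Σpᵢ² = 0.3830² + 0.3617² + 0.0106² + 0.2447² = 0.146689 + 0.130827 + 0.000112 + 0.059878 = 0.337506
B = 1 / 0.337506 = 2.9629

2.96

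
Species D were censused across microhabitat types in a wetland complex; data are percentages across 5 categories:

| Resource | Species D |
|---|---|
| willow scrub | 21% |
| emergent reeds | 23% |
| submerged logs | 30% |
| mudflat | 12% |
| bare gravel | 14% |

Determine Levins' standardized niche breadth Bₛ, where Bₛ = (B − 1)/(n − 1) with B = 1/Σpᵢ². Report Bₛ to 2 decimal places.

0.88

Convert percentages to proportions (divide by 100).
Σpᵢ² = 0.21² + 0.23² + 0.30² + 0.12² + 0.14² = 0.0441 + 0.0529 + 0.0900 + 0.0144 + 0.0196 = 0.2210
B = 1 / 0.2210 = 4.5249
Bₛ = (B − 1)/(n − 1) = (4.5249 − 1)/(5 − 1) = 3.5249/4 = 0.8812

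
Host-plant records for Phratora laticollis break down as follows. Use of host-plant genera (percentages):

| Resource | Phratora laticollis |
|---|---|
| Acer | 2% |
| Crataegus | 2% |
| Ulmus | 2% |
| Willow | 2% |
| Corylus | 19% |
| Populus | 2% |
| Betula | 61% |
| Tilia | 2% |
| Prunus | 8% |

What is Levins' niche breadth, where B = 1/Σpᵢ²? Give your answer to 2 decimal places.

Convert percentages to proportions (divide by 100).
Σpᵢ² = 0.02² + 0.02² + 0.02² + 0.02² + 0.19² + 0.02² + 0.61² + 0.02² + 0.08² = 0.0004 + 0.0004 + 0.0004 + 0.0004 + 0.0361 + 0.0004 + 0.3721 + 0.0004 + 0.0064 = 0.4170
B = 1 / 0.4170 = 2.3981

2.40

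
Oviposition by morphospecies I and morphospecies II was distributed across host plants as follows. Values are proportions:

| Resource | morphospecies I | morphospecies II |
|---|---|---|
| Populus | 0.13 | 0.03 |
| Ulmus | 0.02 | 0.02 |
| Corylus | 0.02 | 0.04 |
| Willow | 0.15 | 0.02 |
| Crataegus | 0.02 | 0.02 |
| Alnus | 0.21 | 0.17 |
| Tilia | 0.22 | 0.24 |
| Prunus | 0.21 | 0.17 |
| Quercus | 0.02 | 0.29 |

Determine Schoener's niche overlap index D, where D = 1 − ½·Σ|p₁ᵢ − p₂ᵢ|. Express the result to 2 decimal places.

Σ|p₁ᵢ − p₂ᵢ| = 0.10 + 0.00 + 0.02 + 0.13 + 0.00 + 0.04 + 0.02 + 0.04 + 0.27 = 0.62
D = 1 − ½ × 0.62 = 1 − 0.310 = 0.6900

0.69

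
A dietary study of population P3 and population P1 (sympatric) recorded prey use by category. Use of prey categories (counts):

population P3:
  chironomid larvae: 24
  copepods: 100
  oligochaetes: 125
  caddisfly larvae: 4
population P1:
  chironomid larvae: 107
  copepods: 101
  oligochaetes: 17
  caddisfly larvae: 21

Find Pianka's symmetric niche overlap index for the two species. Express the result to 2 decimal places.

Proportions for population P3 (n=253): 24/253=0.0949, 100/253=0.3953, 125/253=0.4941, 4/253=0.0158
Proportions for population P1 (n=246): 107/246=0.4350, 101/246=0.4106, 17/246=0.0691, 21/246=0.0854
Σ p₁ᵢp₂ᵢ = 0.041282 + 0.162310 + 0.034142 + 0.001349 = 0.239083
Σp_1ᵢ² = 0.0949² + 0.3953² + 0.4941² + 0.0158² = 0.009006 + 0.156262 + 0.244135 + 0.000250 = 0.409653
Σp_2ᵢ² = 0.4350² + 0.4106² + 0.0691² + 0.0854² = 0.189225 + 0.168592 + 0.004775 + 0.007293 = 0.369885
O = 0.239083 / √(0.409653 × 0.369885) = 0.239083 / 0.3892615 = 0.6142

0.61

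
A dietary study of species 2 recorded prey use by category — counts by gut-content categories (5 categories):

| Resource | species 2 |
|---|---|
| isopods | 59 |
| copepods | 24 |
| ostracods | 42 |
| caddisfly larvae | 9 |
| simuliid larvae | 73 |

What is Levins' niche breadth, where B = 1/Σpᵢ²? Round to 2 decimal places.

3.82

Proportions for species 2 (n=207): 59/207=0.2850, 24/207=0.1159, 42/207=0.2029, 9/207=0.0435, 73/207=0.3527
Σpᵢ² = 0.2850² + 0.1159² + 0.2029² + 0.0435² + 0.3527² = 0.081225 + 0.013433 + 0.041168 + 0.001892 + 0.124397 = 0.262115
B = 1 / 0.262115 = 3.8151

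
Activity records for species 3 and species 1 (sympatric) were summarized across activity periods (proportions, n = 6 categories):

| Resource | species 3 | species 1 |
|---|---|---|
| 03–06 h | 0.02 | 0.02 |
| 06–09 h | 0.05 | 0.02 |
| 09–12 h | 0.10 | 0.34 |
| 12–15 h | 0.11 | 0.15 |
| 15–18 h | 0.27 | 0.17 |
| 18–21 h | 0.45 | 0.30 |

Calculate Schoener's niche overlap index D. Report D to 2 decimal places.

0.72

Σ|p₁ᵢ − p₂ᵢ| = 0.00 + 0.03 + 0.24 + 0.04 + 0.10 + 0.15 = 0.56
D = 1 − ½ × 0.56 = 1 − 0.280 = 0.7200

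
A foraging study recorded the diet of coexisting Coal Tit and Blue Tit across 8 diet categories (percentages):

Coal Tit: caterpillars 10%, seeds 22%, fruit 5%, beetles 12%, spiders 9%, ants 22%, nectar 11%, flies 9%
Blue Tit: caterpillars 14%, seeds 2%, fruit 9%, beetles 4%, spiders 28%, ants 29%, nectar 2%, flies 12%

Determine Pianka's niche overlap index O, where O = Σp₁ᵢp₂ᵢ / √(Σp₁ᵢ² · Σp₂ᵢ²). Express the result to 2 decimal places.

0.73

Convert percentages to proportions (divide by 100).
Σ p₁ᵢp₂ᵢ = 0.0140 + 0.0044 + 0.0045 + 0.0048 + 0.0252 + 0.0638 + 0.0022 + 0.0108 = 0.1297
Σp_1ᵢ² = 0.10² + 0.22² + 0.05² + 0.12² + 0.09² + 0.22² + 0.11² + 0.09² = 0.0100 + 0.0484 + 0.0025 + 0.0144 + 0.0081 + 0.0484 + 0.0121 + 0.0081 = 0.1520
Σp_2ᵢ² = 0.14² + 0.02² + 0.09² + 0.04² + 0.28² + 0.29² + 0.02² + 0.12² = 0.0196 + 0.0004 + 0.0081 + 0.0016 + 0.0784 + 0.0841 + 0.0004 + 0.0144 = 0.2070
O = 0.1297 / √(0.1520 × 0.2070) = 0.1297 / 0.17738 = 0.7312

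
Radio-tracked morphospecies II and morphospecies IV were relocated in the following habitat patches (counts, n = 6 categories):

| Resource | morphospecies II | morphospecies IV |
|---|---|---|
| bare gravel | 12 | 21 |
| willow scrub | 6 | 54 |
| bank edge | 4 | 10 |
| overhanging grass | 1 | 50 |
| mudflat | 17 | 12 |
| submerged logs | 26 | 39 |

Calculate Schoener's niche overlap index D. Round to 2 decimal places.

Proportions for morphospecies II (n=66): 12/66=0.1818, 6/66=0.0909, 4/66=0.0606, 1/66=0.0152, 17/66=0.2576, 26/66=0.3939
Proportions for morphospecies IV (n=186): 21/186=0.1129, 54/186=0.2903, 10/186=0.0538, 50/186=0.2688, 12/186=0.0645, 39/186=0.2097
Σ|p₁ᵢ − p₂ᵢ| = 0.0689 + 0.1994 + 0.0068 + 0.2536 + 0.1931 + 0.1842 = 0.9060
D = 1 − ½ × 0.9060 = 1 − 0.45300 = 0.54700

0.55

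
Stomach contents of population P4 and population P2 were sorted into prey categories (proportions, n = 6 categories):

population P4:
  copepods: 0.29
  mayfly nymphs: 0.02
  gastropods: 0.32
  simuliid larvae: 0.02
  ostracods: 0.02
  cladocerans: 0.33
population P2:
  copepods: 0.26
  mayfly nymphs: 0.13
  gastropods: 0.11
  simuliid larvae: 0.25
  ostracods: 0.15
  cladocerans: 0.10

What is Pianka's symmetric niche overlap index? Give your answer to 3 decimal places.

0.647

Σ p₁ᵢp₂ᵢ = 0.0754 + 0.0026 + 0.0352 + 0.0050 + 0.0030 + 0.0330 = 0.1542
Σp_1ᵢ² = 0.29² + 0.02² + 0.32² + 0.02² + 0.02² + 0.33² = 0.0841 + 0.0004 + 0.1024 + 0.0004 + 0.0004 + 0.1089 = 0.2966
Σp_2ᵢ² = 0.26² + 0.13² + 0.11² + 0.25² + 0.15² + 0.10² = 0.0676 + 0.0169 + 0.0121 + 0.0625 + 0.0225 + 0.0100 = 0.1916
O = 0.1542 / √(0.2966 × 0.1916) = 0.1542 / 0.238387 = 0.64685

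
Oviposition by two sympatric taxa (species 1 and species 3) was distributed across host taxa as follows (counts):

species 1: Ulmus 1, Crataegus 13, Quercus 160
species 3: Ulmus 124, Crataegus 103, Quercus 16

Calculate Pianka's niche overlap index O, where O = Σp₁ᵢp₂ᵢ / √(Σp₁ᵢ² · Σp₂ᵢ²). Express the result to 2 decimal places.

0.15

Proportions for species 1 (n=174): 1/174=0.0057, 13/174=0.0747, 160/174=0.9195
Proportions for species 3 (n=243): 124/243=0.5103, 103/243=0.4239, 16/243=0.0658
Σ p₁ᵢp₂ᵢ = 0.002909 + 0.031665 + 0.060503 = 0.095077
Σp_1ᵢ² = 0.0057² + 0.0747² + 0.9195² = 0.000032 + 0.005580 + 0.845480 = 0.851092
Σp_2ᵢ² = 0.5103² + 0.4239² + 0.0658² = 0.260406 + 0.179691 + 0.004330 = 0.444427
O = 0.095077 / √(0.851092 × 0.444427) = 0.095077 / 0.6150189 = 0.1546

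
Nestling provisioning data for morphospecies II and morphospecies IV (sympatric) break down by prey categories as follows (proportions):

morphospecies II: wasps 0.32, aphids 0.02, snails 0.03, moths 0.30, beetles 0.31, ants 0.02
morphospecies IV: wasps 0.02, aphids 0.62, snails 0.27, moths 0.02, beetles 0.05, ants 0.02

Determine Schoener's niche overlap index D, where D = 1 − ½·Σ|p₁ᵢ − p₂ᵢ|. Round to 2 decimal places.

Σ|p₁ᵢ − p₂ᵢ| = 0.30 + 0.60 + 0.24 + 0.28 + 0.26 + 0.00 = 1.68
D = 1 − ½ × 1.68 = 1 − 0.840 = 0.1600

0.16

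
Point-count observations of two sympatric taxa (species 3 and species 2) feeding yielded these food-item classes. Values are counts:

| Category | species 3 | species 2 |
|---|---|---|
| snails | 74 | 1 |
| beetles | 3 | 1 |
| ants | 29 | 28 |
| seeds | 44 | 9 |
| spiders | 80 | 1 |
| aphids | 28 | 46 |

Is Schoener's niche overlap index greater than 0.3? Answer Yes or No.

Yes

Proportions for species 3 (n=258): 74/258=0.2868, 3/258=0.0116, 29/258=0.1124, 44/258=0.1705, 80/258=0.3101, 28/258=0.1085
Proportions for species 2 (n=86): 1/86=0.0116, 1/86=0.0116, 28/86=0.3256, 9/86=0.1047, 1/86=0.0116, 46/86=0.5349
Σ|p₁ᵢ − p₂ᵢ| = 0.2752 + 0.0000 + 0.2132 + 0.0658 + 0.2985 + 0.4264 = 1.2791
D = 1 − ½ × 1.2791 = 1 − 0.63955 = 0.36045
D = 0.36045 > 0.3 → Yes.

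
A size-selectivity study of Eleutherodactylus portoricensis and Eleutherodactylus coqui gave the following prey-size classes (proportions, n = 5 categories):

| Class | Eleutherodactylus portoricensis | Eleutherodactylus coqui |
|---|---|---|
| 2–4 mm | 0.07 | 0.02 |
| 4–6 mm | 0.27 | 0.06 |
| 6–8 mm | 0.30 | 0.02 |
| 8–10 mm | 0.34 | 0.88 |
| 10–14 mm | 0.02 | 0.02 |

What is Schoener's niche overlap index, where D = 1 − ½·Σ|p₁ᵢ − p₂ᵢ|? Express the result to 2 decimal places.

Σ|p₁ᵢ − p₂ᵢ| = 0.05 + 0.21 + 0.28 + 0.54 + 0.00 = 1.08
D = 1 − ½ × 1.08 = 1 − 0.540 = 0.4600

0.46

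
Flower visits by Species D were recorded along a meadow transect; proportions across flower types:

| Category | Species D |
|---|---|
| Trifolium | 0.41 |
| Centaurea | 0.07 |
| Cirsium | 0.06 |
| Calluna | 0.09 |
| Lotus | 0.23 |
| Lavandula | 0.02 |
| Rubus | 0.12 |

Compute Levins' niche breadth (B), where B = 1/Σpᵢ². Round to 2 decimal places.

Σpᵢ² = 0.41² + 0.07² + 0.06² + 0.09² + 0.23² + 0.02² + 0.12² = 0.1681 + 0.0049 + 0.0036 + 0.0081 + 0.0529 + 0.0004 + 0.0144 = 0.2524
B = 1 / 0.2524 = 3.9620

3.96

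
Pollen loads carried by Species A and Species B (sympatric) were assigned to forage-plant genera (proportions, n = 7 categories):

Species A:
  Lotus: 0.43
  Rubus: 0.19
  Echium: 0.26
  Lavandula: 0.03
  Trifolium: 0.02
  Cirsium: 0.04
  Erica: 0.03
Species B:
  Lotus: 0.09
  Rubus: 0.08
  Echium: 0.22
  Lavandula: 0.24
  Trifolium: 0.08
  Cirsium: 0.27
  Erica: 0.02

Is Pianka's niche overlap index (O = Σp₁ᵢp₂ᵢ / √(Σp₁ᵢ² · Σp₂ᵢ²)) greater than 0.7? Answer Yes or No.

Σ p₁ᵢp₂ᵢ = 0.0387 + 0.0152 + 0.0572 + 0.0072 + 0.0016 + 0.0108 + 0.0006 = 0.1313
Σp_1ᵢ² = 0.43² + 0.19² + 0.26² + 0.03² + 0.02² + 0.04² + 0.03² = 0.1849 + 0.0361 + 0.0676 + 0.0009 + 0.0004 + 0.0016 + 0.0009 = 0.2924
Σp_2ᵢ² = 0.09² + 0.08² + 0.22² + 0.24² + 0.08² + 0.27² + 0.02² = 0.0081 + 0.0064 + 0.0484 + 0.0576 + 0.0064 + 0.0729 + 0.0004 = 0.2002
O = 0.1313 / √(0.2924 × 0.2002) = 0.1313 / 0.24195 = 0.5427
O = 0.5427 < 0.7 → No.

No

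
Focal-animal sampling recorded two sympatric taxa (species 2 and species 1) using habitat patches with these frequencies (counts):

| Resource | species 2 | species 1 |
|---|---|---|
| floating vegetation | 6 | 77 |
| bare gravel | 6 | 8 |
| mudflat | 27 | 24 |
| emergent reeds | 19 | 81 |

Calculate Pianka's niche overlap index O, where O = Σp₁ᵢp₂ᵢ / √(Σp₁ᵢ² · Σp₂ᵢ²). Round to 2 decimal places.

Proportions for species 2 (n=58): 6/58=0.1034, 6/58=0.1034, 27/58=0.4655, 19/58=0.3276
Proportions for species 1 (n=190): 77/190=0.4053, 8/190=0.0421, 24/190=0.1263, 81/190=0.4263
Σ p₁ᵢp₂ᵢ = 0.041908 + 0.004353 + 0.058793 + 0.139656 = 0.244710
Σp_1ᵢ² = 0.1034² + 0.1034² + 0.4655² + 0.3276² = 0.010692 + 0.010692 + 0.216690 + 0.107322 = 0.345396
Σp_2ᵢ² = 0.4053² + 0.0421² + 0.1263² + 0.4263² = 0.164268 + 0.001772 + 0.015952 + 0.181732 = 0.363724
O = 0.244710 / √(0.345396 × 0.363724) = 0.244710 / 0.3544416 = 0.6904

0.69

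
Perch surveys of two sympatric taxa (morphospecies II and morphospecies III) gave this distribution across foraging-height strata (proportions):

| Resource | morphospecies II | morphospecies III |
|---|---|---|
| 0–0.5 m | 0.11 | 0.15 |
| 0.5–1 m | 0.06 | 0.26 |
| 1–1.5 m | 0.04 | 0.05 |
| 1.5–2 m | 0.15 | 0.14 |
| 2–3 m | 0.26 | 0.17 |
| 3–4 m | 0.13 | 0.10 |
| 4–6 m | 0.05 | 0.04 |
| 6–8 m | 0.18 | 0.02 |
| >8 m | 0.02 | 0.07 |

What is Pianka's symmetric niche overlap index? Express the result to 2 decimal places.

Σ p₁ᵢp₂ᵢ = 0.0165 + 0.0156 + 0.0020 + 0.0210 + 0.0442 + 0.0130 + 0.0020 + 0.0036 + 0.0014 = 0.1193
Σp_1ᵢ² = 0.11² + 0.06² + 0.04² + 0.15² + 0.26² + 0.13² + 0.05² + 0.18² + 0.02² = 0.0121 + 0.0036 + 0.0016 + 0.0225 + 0.0676 + 0.0169 + 0.0025 + 0.0324 + 0.0004 = 0.1596
Σp_2ᵢ² = 0.15² + 0.26² + 0.05² + 0.14² + 0.17² + 0.10² + 0.04² + 0.02² + 0.07² = 0.0225 + 0.0676 + 0.0025 + 0.0196 + 0.0289 + 0.0100 + 0.0016 + 0.0004 + 0.0049 = 0.1580
O = 0.1193 / √(0.1596 × 0.1580) = 0.1193 / 0.15880 = 0.7513

0.75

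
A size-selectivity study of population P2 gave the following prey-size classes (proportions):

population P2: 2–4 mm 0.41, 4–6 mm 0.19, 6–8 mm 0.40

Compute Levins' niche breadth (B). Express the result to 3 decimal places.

Σpᵢ² = 0.41² + 0.19² + 0.40² = 0.1681 + 0.0361 + 0.1600 = 0.3642
B = 1 / 0.3642 = 2.74574

2.746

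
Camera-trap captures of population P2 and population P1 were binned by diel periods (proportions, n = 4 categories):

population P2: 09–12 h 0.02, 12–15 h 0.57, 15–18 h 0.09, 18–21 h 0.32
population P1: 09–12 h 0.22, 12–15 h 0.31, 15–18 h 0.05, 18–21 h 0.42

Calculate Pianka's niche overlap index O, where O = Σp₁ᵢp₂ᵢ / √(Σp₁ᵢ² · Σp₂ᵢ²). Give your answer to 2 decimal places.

0.85

Σ p₁ᵢp₂ᵢ = 0.0044 + 0.1767 + 0.0045 + 0.1344 = 0.3200
Σp_1ᵢ² = 0.02² + 0.57² + 0.09² + 0.32² = 0.0004 + 0.3249 + 0.0081 + 0.1024 = 0.4358
Σp_2ᵢ² = 0.22² + 0.31² + 0.05² + 0.42² = 0.0484 + 0.0961 + 0.0025 + 0.1764 = 0.3234
O = 0.3200 / √(0.4358 × 0.3234) = 0.3200 / 0.37542 = 0.8524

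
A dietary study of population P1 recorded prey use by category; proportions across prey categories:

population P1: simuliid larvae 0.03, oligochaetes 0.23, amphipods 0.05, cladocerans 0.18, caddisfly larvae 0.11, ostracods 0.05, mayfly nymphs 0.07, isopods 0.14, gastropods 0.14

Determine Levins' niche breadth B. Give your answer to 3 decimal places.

Σpᵢ² = 0.03² + 0.23² + 0.05² + 0.18² + 0.11² + 0.05² + 0.07² + 0.14² + 0.14² = 0.0009 + 0.0529 + 0.0025 + 0.0324 + 0.0121 + 0.0025 + 0.0049 + 0.0196 + 0.0196 = 0.1474
B = 1 / 0.1474 = 6.78426

6.784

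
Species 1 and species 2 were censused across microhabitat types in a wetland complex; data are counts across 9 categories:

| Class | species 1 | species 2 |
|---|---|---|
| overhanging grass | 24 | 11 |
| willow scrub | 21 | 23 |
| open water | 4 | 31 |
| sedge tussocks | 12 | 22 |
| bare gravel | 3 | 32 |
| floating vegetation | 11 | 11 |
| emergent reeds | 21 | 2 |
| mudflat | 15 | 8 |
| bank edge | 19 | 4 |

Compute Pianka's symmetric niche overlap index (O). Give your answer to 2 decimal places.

Proportions for species 1 (n=130): 24/130=0.1846, 21/130=0.1615, 4/130=0.0308, 12/130=0.0923, 3/130=0.0231, 11/130=0.0846, 21/130=0.1615, 15/130=0.1154, 19/130=0.1462
Proportions for species 2 (n=144): 11/144=0.0764, 23/144=0.1597, 31/144=0.2153, 22/144=0.1528, 32/144=0.2222, 11/144=0.0764, 2/144=0.0139, 8/144=0.0556, 4/144=0.0278
Σ p₁ᵢp₂ᵢ = 0.014103 + 0.025792 + 0.006631 + 0.014103 + 0.005133 + 0.006463 + 0.002245 + 0.006416 + 0.004064 = 0.084950
Σp_1ᵢ² = 0.1846² + 0.1615² + 0.0308² + 0.0923² + 0.0231² + 0.0846² + 0.1615² + 0.1154² + 0.1462² = 0.034077 + 0.026082 + 0.000949 + 0.008519 + 0.000534 + 0.007157 + 0.026082 + 0.013317 + 0.021374 = 0.138091
Σp_2ᵢ² = 0.0764² + 0.1597² + 0.2153² + 0.1528² + 0.2222² + 0.0764² + 0.0139² + 0.0556² + 0.0278² = 0.005837 + 0.025504 + 0.046354 + 0.023348 + 0.049373 + 0.005837 + 0.000193 + 0.003091 + 0.000773 = 0.160310
O = 0.084950 / √(0.138091 × 0.160310) = 0.084950 / 0.1487863 = 0.5710

0.57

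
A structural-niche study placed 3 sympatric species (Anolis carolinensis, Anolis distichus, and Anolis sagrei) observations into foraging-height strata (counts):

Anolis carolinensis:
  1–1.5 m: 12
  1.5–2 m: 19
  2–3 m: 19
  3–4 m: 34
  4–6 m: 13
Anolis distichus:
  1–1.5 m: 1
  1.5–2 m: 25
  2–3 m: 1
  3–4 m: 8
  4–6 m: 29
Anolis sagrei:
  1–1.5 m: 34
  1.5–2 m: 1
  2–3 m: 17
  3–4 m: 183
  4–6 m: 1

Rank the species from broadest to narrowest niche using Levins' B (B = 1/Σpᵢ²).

Proportions for Anolis carolinensis (n=97): 12/97=0.1237, 19/97=0.1959, 19/97=0.1959, 34/97=0.3505, 13/97=0.1340
Proportions for Anolis distichus (n=64): 1/64=0.0156, 25/64=0.3906, 1/64=0.0156, 8/64=0.1250, 29/64=0.4531
Proportions for Anolis sagrei (n=236): 34/236=0.1441, 1/236=0.0042, 17/236=0.0720, 183/236=0.7754, 1/236=0.0042
Σp_caroᵢ² = 0.1237² + 0.1959² + 0.1959² + 0.3505² + 0.1340² = 0.015302 + 0.038377 + 0.038377 + 0.122850 + 0.017956 = 0.232862
B_caro = 1 / 0.232862 = 4.2944
Σp_distᵢ² = 0.0156² + 0.3906² + 0.0156² + 0.1250² + 0.4531² = 0.000243 + 0.152568 + 0.000243 + 0.015625 + 0.205300 = 0.373979
B_dist = 1 / 0.373979 = 2.6739
Σp_sagrᵢ² = 0.1441² + 0.0042² + 0.0720² + 0.7754² + 0.0042² = 0.020765 + 0.000018 + 0.005184 + 0.601245 + 0.000018 = 0.627230
B_sagr = 1 / 0.627230 = 1.5943
Ranking by B (broadest → narrowest): Anolis carolinensis (4.29) > Anolis distichus (2.67) > Anolis sagrei (1.59)

Anolis carolinensis > Anolis distichus > Anolis sagrei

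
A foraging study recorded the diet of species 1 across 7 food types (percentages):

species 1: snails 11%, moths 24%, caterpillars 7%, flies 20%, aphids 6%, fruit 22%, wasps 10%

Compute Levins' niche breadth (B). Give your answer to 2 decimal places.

5.66

Convert percentages to proportions (divide by 100).
Σpᵢ² = 0.11² + 0.24² + 0.07² + 0.20² + 0.06² + 0.22² + 0.10² = 0.0121 + 0.0576 + 0.0049 + 0.0400 + 0.0036 + 0.0484 + 0.0100 = 0.1766
B = 1 / 0.1766 = 5.6625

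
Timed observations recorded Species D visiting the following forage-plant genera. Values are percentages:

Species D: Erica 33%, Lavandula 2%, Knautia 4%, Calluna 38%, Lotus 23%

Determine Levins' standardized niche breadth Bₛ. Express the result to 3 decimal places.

0.561

Convert percentages to proportions (divide by 100).
Σpᵢ² = 0.33² + 0.02² + 0.04² + 0.38² + 0.23² = 0.1089 + 0.0004 + 0.0016 + 0.1444 + 0.0529 = 0.3082
B = 1 / 0.3082 = 3.24465
Bₛ = (B − 1)/(n − 1) = (3.24465 − 1)/(5 − 1) = 2.24465/4 = 0.56116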